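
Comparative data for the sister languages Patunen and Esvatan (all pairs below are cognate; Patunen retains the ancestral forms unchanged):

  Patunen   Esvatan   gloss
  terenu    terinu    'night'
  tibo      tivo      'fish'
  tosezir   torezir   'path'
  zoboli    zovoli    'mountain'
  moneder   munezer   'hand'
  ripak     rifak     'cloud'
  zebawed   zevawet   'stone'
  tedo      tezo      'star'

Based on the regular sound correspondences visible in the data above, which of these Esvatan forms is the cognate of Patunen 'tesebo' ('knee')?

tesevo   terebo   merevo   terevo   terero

tosezir ~ torezir — Patunen s corresponds to Esvatan r between vowels (before a front vowel).
tibo ~ tivo, zoboli ~ zovoli — Patunen b corresponds to Esvatan v between vowels (before a back vowel).
Applying these to Patunen 'tesebo':
  tesebo → terebo   (s→r between vowels (before a front vowel))
  terebo → terevo   (b→v between vowels (before a back vowel))
So the Esvatan cognate is 'terevo'.

terevo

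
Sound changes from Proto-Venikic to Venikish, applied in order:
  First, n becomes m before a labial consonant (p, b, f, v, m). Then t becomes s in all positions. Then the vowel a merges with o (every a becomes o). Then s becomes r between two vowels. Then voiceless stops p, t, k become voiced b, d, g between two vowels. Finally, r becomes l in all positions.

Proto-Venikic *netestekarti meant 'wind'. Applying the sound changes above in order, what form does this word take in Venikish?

Venikish: *netestekarti
  netestekarti (rule 1 does not apply)
  netestekarti → nesessekarsi   [unconditioned shift]
  nesessekarsi → nesessekorsi   [vowel merger]
  nesessekorsi → neressekorsi   [rhotacism]
  neressekorsi → neressegorsi   [intervocalic voicing]
  neressegorsi → nelessegolsi   [unconditioned shift]
  giving Venikish nelessegolsi.

nelessegolsi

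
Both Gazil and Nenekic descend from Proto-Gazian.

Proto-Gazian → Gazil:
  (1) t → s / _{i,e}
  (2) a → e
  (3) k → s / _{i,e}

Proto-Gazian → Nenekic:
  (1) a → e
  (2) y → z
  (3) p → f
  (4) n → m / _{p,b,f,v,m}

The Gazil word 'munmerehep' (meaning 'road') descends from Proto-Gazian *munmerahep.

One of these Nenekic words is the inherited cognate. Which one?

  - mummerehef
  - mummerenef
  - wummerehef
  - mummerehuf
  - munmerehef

mummerehef

Nenekic: *munmerahep
  munmerahep → munmerehep   [vowel merger]
  munmerehep (rule 2 does not apply)
  munmerehep → munmerehef   [unconditioned shift]
  munmerehef → mummerehef   [nasal place assimilation]
  giving Nenekic mummerehef.
Only 'mummerehef' matches the regular Nenekic development of *munmerahep.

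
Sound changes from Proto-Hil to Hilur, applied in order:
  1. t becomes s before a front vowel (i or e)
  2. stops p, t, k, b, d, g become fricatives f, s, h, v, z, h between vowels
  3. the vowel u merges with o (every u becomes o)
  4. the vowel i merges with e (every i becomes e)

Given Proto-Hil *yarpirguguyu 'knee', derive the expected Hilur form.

Hilur: start from *yarpirguguyu.
  rule 1: no change — yarpirguguyu
  rule 2 (intervocalic lenition): yarpirguguyu → yarpirguhuyu
  rule 3 (vowel merger): yarpirguhuyu → yarpirgohoyo
  rule 4 (vowel merger): yarpirgohoyo → yarpergohoyo
  ⇒ Hilur yarpergohoyo

yarpergohoyo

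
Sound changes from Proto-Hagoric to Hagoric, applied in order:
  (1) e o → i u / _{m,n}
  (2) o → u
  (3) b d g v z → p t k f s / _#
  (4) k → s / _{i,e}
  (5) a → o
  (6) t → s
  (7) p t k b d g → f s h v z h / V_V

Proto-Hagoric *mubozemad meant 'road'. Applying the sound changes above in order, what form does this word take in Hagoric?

Hagoric: *mubozemad
  mubozemad → mubozimad   [pre-nasal raising]
  mubozimad → mubuzimad   [vowel merger]
  mubuzimad → mubuzimat   [final devoicing]
  mubuzimat (rule 4 does not apply)
  mubuzimat → mubuzimot   [vowel merger]
  mubuzimot → mubuzimos   [unconditioned shift]
  mubuzimos → muvuzimos   [intervocalic lenition]
  giving Hagoric muvuzimos.

muvuzimos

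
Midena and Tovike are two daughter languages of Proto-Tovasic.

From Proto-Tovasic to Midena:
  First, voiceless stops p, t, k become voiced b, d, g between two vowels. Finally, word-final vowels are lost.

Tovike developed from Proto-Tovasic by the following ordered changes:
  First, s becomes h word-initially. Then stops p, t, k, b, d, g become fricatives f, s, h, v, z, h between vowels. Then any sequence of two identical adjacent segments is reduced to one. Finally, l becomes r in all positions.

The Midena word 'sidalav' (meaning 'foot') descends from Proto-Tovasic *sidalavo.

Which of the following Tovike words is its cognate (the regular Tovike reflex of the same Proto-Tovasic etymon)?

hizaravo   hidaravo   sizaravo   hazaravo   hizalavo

Tovike: start from *sidalavo.
  rule 1 (debuccalisation): sidalavo → hidalavo
  rule 2 (intervocalic lenition): hidalavo → hizalavo
  rule 3: no change — hizalavo
  rule 4 (unconditioned shift): hizalavo → hizaravo
  ⇒ Tovike hizaravo
The other candidates each miss or misapply at least one Tovike change.

hizaravo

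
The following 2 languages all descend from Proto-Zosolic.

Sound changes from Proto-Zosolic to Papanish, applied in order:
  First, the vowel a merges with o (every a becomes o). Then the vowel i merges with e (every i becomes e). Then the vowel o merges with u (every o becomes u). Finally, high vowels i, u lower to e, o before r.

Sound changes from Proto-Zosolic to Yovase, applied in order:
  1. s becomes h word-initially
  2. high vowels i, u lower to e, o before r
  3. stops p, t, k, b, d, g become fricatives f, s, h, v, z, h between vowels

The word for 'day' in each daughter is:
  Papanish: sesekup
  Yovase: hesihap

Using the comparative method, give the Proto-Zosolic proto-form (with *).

Position 6: Papanish has u, Yovase has a. Yovase preserves a here (none of its changes turn any other segment into a), so the proto-segment is *a.
Position 1: Papanish has s, Yovase has h. Papanish preserves s here (none of its changes turn any other segment into s), so the proto-segment is *s.
Continuing position by position gives *sesikap; check it forward:
Papanish: start from *sesikap.
  rule 1 (vowel merger): sesikap → sesikop
  rule 2 (vowel merger): sesikop → sesekop
  rule 3 (vowel merger): sesekop → sesekup
  rule 4: no change — sesekup
  ⇒ Papanish sesekup
Yovase: *sesikap
  sesikap → hesikap   [debuccalisation]
  hesikap (rule 2 does not apply)
  hesikap → hesihap   [intervocalic lenition]
  giving Yovase hesihap.
No other proto-form is consistent with every reflex, so the reconstruction is *sesikap.

*sesikap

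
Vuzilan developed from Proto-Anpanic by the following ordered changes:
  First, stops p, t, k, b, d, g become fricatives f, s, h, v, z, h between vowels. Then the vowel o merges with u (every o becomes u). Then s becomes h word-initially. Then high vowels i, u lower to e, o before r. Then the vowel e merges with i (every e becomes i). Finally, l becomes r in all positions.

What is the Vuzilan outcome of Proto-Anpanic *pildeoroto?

Vuzilan: *pildeoroto > pildeoroso > pildeurusu > pildeorusu > pildiorusu > pirdiorusu  (by intervocalic lenition, vowel merger, pre-rhotic lowering, vowel merger, unconditioned shift)

pirdiorusu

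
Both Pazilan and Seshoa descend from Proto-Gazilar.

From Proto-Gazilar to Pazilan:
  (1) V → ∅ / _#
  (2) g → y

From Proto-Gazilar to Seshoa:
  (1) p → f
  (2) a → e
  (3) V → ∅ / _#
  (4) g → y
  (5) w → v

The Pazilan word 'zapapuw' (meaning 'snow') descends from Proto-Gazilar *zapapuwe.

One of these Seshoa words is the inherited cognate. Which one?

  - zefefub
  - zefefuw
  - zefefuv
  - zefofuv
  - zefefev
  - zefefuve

Seshoa: *zapapuwe > zafafuwe > zefefuwe > zefefuw > zefefuv  (by unconditioned shift, vowel merger, apocope, unconditioned shift)
Among the options, 'zefefuv' alone shows every Seshoa change applied in order.

zefefuv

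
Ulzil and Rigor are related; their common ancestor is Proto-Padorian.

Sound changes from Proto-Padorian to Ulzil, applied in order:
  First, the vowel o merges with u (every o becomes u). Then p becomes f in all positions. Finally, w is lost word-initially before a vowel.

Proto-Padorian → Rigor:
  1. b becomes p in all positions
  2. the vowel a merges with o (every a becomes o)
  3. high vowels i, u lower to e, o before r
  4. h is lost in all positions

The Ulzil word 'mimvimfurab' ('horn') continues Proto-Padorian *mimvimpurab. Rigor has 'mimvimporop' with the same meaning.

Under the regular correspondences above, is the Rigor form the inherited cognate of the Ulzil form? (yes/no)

Derive the expected Rigor reflex of *mimvimpurab:
Rigor: start from *mimvimpurab.
  rule 1 (unconditioned shift): mimvimpurab → mimvimpurap
  rule 2 (vowel merger): mimvimpurap → mimvimpurop
  rule 3 (pre-rhotic lowering): mimvimpurop → mimvimporop
  rule 4: no change — mimvimporop
  ⇒ Rigor mimvimporop
Rigor 'mimvimporop' matches the regular reflex exactly, so the pair is cognate.

yes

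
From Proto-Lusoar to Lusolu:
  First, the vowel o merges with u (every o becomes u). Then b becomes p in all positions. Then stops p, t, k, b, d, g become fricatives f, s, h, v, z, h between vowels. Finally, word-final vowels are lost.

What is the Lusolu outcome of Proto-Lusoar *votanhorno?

vusanhurn

Lusolu: *votanhorno
  votanhorno → vutanhurnu   [vowel merger]
  vutanhurnu (rule 2 does not apply)
  vutanhurnu → vusanhurnu   [intervocalic lenition]
  vusanhurnu → vusanhurn   [apocope]
  giving Lusolu vusanhurn.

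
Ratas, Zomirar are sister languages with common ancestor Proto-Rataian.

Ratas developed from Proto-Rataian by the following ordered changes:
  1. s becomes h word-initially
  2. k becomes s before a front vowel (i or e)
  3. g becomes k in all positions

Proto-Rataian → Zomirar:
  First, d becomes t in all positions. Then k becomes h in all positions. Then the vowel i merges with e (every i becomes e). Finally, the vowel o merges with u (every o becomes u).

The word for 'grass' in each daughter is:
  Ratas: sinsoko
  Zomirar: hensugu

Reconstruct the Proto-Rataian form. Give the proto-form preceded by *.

*kinsogo

Position 7: Ratas has o, Zomirar has u. Ratas preserves o here (none of its changes turn any other segment into o), so the proto-segment is *o.
Position 1: Ratas has s, Zomirar has h. Taking the neighbouring segments as reconstructed: Ratas s can only go back to *k; Zomirar h could go back to *k or *h — the one source consistent with every daughter is *k.
This points to *kinsogo. Verify forward in each daughter:
Ratas: *kinsogo
  kinsogo (rule 1 does not apply)
  kinsogo → sinsogo   [palatalisation]
  sinsogo → sinsoko   [unconditioned shift]
  giving Ratas sinsoko.
Zomirar: start from *kinsogo.
  rule 1: no change — kinsogo
  rule 2 (unconditioned shift): kinsogo → hinsogo
  rule 3 (vowel merger): hinsogo → hensogo
  rule 4 (vowel merger): hensogo → hensugu
  ⇒ Zomirar hensugu
No other proto-form is consistent with every reflex, so the reconstruction is *kinsogo.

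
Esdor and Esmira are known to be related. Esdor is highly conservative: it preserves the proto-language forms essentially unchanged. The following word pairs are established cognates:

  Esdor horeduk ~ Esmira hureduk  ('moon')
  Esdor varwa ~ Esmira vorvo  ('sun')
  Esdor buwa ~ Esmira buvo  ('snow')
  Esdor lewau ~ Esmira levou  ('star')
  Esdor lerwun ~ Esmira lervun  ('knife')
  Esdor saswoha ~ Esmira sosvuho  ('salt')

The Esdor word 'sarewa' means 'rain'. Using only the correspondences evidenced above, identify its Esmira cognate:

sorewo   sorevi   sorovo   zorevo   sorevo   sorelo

sorevo

varwa ~ vorvo — Esdor a corresponds to Esmira o after a consonant, before r.
buwa ~ buvo, lewau ~ levou — Esdor w corresponds to Esmira v between vowels (before a back vowel).
varwa ~ vorvo, buwa ~ buvo — Esdor a corresponds to Esmira o word-finally.
Applying these to Esdor 'sarewa':
  sarewa → sorewa   (a→o after a consonant, before r)
  sorewa → soreva   (w→v between vowels (before a back vowel))
  soreva → sorevo   (a→o word-finally)
So the Esmira cognate is 'sorevo'.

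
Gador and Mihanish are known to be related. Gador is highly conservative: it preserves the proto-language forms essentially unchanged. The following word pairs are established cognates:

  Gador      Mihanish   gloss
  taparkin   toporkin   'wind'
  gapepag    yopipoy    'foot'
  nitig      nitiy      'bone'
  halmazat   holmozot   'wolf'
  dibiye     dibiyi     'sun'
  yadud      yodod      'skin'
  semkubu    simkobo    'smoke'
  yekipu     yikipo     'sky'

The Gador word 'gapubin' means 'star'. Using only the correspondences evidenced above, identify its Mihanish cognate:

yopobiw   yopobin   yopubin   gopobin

gapepag ~ yopipoy — Gador g corresponds to Mihanish y word-initially before a back vowel.
taparkin ~ toporkin, gapepag ~ yopipoy — Gador a corresponds to Mihanish o after a consonant, before a labial obstruent.
semkubu ~ simkobo — Gador u corresponds to Mihanish o after a consonant, before a labial obstruent.
Applying these to Gador 'gapubin':
  gapubin → yapubin   (g→y word-initially before a back vowel)
  yapubin → yopubin   (a→o after a consonant, before a labial obstruent)
  yopubin → yopobin   (u→o after a consonant, before a labial obstruent)
So the Mihanish cognate is 'yopobin'.

yopobin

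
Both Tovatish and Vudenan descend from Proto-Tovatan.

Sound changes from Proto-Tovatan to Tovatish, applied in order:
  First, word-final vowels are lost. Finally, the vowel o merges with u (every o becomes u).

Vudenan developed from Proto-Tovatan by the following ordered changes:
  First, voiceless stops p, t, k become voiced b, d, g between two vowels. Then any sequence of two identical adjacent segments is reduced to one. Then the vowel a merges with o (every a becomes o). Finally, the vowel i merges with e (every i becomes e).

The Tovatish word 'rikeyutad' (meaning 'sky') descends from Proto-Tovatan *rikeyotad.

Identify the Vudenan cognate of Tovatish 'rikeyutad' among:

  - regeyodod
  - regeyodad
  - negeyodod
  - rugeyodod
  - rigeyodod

Vudenan: *rikeyotad > rigeyodad > rigeyodod > regeyodod  (by intervocalic voicing, vowel merger, vowel merger)
The other candidates each miss or misapply at least one Vudenan change.

regeyodod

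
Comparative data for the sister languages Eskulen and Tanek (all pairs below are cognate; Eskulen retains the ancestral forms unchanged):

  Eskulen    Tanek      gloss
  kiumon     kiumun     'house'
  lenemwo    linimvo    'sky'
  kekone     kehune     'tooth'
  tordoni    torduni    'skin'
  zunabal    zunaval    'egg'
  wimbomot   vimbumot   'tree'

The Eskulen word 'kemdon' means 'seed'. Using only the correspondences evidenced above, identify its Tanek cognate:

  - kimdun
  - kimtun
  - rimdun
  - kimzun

lenemwo ~ linimvo — Eskulen e corresponds to Tanek i after a consonant, before a nasal.
kiumon ~ kiumun, kekone ~ kehune — Eskulen o corresponds to Tanek u after a consonant, before a nasal.
Applying these to Eskulen 'kemdon':
  kemdon → kimdon   (e→i after a consonant, before a nasal)
  kimdon → kimdun   (o→u after a consonant, before a nasal)
So the Tanek cognate is 'kimdun'.

kimdun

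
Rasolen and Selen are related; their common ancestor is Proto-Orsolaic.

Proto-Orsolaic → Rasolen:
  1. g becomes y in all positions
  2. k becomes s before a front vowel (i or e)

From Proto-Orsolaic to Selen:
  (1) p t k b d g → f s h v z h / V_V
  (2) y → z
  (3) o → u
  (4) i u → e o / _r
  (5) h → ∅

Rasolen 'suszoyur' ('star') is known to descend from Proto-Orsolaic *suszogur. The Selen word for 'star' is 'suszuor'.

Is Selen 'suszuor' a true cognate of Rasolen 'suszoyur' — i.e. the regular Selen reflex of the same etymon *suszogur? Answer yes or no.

yes

Derive the expected Selen reflex of *suszogur:
Selen: *suszogur
  suszogur → suszohur   [intervocalic lenition]
  suszohur (rule 2 does not apply)
  suszohur → suszuhur   [vowel merger]
  suszuhur → suszuhor   [pre-rhotic lowering]
  suszuhor → suszuor   [h-loss]
  giving Selen suszuor.
Selen 'suszuor' matches the regular reflex exactly, so the pair is cognate.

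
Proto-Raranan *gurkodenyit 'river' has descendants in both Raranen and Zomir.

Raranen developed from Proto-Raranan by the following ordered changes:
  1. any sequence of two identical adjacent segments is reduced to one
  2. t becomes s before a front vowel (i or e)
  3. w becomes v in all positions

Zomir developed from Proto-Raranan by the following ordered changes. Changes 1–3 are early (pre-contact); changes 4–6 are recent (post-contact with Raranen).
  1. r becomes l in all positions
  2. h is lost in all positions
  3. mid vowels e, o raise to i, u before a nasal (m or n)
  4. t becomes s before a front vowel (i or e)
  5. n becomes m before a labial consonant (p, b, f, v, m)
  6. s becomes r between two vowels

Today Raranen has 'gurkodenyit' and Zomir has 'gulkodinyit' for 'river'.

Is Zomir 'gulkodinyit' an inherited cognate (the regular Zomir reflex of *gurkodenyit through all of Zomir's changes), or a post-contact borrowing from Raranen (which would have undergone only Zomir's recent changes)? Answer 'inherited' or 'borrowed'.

If inherited, *gurkodenyit would pass through all of Zomir's changes:
Zomir: *gurkodenyit > gulkodenyit > gulkodinyit  (by unconditioned shift, pre-nasal raising)
If borrowed from Raranen 'gurkodenyit' after the early changes, it would undergo only the recent ones:
  rule 4 (palatalisation): no change (gurkodenyit)
  rule 5 (nasal place assimilation): no change (gurkodenyit)
  rule 6 (rhotacism): no change (gurkodenyit)
  ⇒ as a loan: gurkodenyit
Zomir 'gulkodinyit' matches the inherited outcome exactly, so it is an inherited cognate, not a loan.

inherited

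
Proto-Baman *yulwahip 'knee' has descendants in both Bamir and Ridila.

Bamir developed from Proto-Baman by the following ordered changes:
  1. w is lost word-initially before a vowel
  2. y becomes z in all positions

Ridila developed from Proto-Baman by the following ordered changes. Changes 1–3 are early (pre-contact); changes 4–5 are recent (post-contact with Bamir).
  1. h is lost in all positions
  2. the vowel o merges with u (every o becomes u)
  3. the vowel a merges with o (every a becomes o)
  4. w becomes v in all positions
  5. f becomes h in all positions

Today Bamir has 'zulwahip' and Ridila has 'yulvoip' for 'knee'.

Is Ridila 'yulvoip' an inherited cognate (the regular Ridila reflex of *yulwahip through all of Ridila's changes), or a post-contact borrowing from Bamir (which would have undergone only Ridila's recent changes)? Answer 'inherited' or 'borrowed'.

If inherited, *yulwahip would pass through all of Ridila's changes:
Ridila: *yulwahip
  yulwahip → yulwaip   [h-loss]
  yulwaip (rule 2 does not apply)
  yulwaip → yulwoip   [vowel merger]
  yulwoip → yulvoip   [unconditioned shift]
  yulvoip (rule 5 does not apply)
  giving Ridila yulvoip.
If borrowed from Bamir 'zulwahip' after the early changes, it would undergo only the recent ones:
  rule 4 (unconditioned shift): zulwahip → zulvahip
  rule 5 (unconditioned shift): no change (zulvahip)
  ⇒ as a loan: zulvahip
Ridila 'yulvoip' matches the inherited outcome exactly, so it is an inherited cognate, not a loan.

inherited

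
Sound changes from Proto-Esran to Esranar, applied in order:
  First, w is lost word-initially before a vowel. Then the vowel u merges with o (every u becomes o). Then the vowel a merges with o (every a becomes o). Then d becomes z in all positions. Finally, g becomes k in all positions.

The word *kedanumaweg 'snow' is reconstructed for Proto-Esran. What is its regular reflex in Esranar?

Esranar: start from *kedanumaweg.
  rule 1: no change — kedanumaweg
  rule 2 (vowel merger): kedanumaweg → kedanomaweg
  rule 3 (vowel merger): kedanomaweg → kedonomoweg
  rule 4 (unconditioned shift): kedonomoweg → kezonomoweg
  rule 5 (unconditioned shift): kezonomoweg → kezonomowek
  ⇒ Esranar kezonomowek

kezonomowek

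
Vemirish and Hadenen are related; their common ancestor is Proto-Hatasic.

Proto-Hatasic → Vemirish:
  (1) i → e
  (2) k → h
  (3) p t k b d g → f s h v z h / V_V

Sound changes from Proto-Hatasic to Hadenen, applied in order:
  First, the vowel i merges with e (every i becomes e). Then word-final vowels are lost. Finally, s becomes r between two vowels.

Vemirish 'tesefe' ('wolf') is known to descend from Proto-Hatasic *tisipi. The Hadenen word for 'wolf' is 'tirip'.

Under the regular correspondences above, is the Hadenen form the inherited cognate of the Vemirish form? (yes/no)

no

Derive the expected Hadenen reflex of *tisipi:
Hadenen: *tisipi
  tisipi → tesepe   [vowel merger]
  tesepe → tesep   [apocope]
  tesep → terep   [rhotacism]
  giving Hadenen terep.
The regular Hadenen reflex would be 'terep', but the attested form is 'tirip'. The correspondence is irregular, so they are not cognates (the Hadenen form has a different source).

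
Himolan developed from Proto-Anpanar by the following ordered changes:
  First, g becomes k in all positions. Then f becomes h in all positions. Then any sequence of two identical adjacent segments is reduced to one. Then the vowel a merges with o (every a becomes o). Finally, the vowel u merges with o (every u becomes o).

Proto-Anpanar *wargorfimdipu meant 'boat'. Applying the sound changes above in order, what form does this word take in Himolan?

workorhimdipo

Himolan: start from *wargorfimdipu.
  rule 1 (unconditioned shift): wargorfimdipu → warkorfimdipu
  rule 2 (unconditioned shift): warkorfimdipu → warkorhimdipu
  rule 3: no change — warkorhimdipu
  rule 4 (vowel merger): warkorhimdipu → workorhimdipu
  rule 5 (vowel merger): workorhimdipu → workorhimdipo
  ⇒ Himolan workorhimdipo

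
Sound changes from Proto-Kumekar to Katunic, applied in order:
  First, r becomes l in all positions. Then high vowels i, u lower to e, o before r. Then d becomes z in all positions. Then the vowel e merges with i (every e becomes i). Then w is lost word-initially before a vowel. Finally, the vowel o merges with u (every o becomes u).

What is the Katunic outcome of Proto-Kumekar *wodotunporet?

Katunic: *wodotunporet > wodotunpolet > wozotunpolet > wozotunpolit > ozotunpolit > uzutunpulit  (by unconditioned shift, unconditioned shift, vowel merger, glide loss, vowel merger)

uzutunpulit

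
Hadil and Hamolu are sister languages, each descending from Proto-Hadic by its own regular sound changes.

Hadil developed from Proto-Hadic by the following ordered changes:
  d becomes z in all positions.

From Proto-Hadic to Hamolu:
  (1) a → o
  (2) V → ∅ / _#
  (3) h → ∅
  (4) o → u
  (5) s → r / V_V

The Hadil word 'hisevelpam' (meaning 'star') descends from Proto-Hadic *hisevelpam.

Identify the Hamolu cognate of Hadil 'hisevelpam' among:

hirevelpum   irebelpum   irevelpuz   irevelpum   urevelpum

Hamolu: *hisevelpam > hisevelpom > isevelpom > isevelpum > irevelpum  (by vowel merger, h-loss, vowel merger, rhotacism)
Only 'irevelpum' matches the regular Hamolu development of *hisevelpam.

irevelpum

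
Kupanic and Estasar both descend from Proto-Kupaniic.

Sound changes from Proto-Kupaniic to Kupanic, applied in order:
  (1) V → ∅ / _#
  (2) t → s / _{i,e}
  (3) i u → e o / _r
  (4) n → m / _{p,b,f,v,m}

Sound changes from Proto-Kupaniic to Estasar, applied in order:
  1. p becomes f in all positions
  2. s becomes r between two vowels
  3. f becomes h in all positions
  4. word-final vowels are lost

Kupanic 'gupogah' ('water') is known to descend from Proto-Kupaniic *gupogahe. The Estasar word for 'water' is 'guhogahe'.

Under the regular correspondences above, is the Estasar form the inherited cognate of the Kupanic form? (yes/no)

Derive the expected Estasar reflex of *gupogahe:
Estasar: *gupogahe
  gupogahe → gufogahe   [unconditioned shift]
  gufogahe (rule 2 does not apply)
  gufogahe → guhogahe   [unconditioned shift]
  guhogahe → guhogah   [apocope]
  giving Estasar guhogah.
The regular Estasar reflex would be 'guhogah', but the attested form is 'guhogahe'. The correspondence is irregular, so they are not cognates (the Estasar form has a different source).

no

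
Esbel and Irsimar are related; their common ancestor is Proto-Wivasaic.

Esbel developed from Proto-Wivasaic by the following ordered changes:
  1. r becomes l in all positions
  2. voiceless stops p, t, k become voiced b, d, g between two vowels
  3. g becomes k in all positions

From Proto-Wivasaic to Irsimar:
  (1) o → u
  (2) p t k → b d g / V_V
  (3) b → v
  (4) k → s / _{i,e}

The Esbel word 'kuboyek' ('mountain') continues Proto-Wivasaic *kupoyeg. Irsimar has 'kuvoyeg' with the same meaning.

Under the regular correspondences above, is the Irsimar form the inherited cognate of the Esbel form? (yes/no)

Derive the expected Irsimar reflex of *kupoyeg:
Irsimar: *kupoyeg > kupuyeg > kubuyeg > kuvuyeg  (by vowel merger, intervocalic voicing, unconditioned shift)
The regular Irsimar reflex would be 'kuvuyeg', but the attested form is 'kuvoyeg'. The correspondence is irregular, so they are not cognates (the Irsimar form has a different source).

no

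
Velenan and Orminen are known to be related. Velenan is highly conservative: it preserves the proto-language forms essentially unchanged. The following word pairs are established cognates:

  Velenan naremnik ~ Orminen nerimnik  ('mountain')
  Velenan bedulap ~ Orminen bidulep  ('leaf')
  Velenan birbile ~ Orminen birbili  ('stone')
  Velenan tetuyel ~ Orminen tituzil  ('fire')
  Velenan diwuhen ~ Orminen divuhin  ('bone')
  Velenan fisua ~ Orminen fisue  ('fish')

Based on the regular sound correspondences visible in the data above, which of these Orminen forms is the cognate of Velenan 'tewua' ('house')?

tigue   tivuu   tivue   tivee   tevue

bedulap ~ bidulep, tetuyel ~ tituzil — Velenan e corresponds to Orminen i after a consonant, before a consonant other than r, m, n, p, b, f, v.
diwuhen ~ divuhin — Velenan w corresponds to Orminen v between vowels (before a back vowel).
fisua ~ fisue — Velenan a corresponds to Orminen e word-finally.
Applying these to Velenan 'tewua':
  tewua → tiwua   (e→i after a consonant, before a consonant other than r, m, n, p, b, f, v)
  tiwua → tivua   (w→v between vowels (before a back vowel))
  tivua → tivue   (a→e word-finally)
So the Orminen cognate is 'tivue'.

tivue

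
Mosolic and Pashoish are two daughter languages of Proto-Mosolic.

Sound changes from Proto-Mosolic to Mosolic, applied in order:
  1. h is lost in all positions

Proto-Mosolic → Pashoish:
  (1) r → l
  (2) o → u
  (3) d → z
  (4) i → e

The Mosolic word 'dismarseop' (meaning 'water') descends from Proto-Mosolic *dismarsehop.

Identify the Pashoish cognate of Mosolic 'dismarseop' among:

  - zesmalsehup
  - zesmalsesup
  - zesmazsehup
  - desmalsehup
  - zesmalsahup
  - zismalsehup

Pashoish: *dismarsehop > dismalsehop > dismalsehup > zismalsehup > zesmalsehup  (by unconditioned shift, vowel merger, unconditioned shift, vowel merger)
The other candidates each miss or misapply at least one Pashoish change.

zesmalsehup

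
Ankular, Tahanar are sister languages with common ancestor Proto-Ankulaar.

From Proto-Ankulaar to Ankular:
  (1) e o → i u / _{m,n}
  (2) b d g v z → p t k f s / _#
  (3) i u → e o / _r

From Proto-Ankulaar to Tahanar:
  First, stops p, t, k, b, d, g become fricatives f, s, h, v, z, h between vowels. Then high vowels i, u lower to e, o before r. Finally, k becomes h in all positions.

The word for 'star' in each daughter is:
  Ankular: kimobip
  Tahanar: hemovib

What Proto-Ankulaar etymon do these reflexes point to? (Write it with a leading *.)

*kemobib

Position 5: Ankular has b, Tahanar has v. Ankular preserves b here (none of its changes turn any other segment into b), so the proto-segment is *b.
Position 1: Ankular has k, Tahanar has h. Taking the neighbouring segments as reconstructed: Ankular k can only go back to *k; Tahanar h could go back to *k or *h — the one source consistent with every daughter is *k.
Position 7: Ankular has p, Tahanar has b. Tahanar preserves b here (none of its changes turn any other segment into b), so the proto-segment is *b.
This points to *kemobib. Verify forward in each daughter:
Ankular: *kemobib > kimobib > kimobip  (by pre-nasal raising, final devoicing)
Tahanar: *kemobib > kemovib > hemovib  (by intervocalic lenition, unconditioned shift)
*kemobib is the unique common source.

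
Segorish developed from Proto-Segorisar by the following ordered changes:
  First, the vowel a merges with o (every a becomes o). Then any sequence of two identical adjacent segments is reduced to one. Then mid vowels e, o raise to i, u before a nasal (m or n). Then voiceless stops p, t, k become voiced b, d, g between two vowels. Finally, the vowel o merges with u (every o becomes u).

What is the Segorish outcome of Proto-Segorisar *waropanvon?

wurubunvun

Segorish: start from *waropanvon.
  rule 1 (vowel merger): waropanvon → woroponvon
  rule 2: no change — woroponvon
  rule 3 (pre-nasal raising): woroponvon → woropunvun
  rule 4 (intervocalic voicing): woropunvun → worobunvun
  rule 5 (vowel merger): worobunvun → wurubunvun
  ⇒ Segorish wurubunvun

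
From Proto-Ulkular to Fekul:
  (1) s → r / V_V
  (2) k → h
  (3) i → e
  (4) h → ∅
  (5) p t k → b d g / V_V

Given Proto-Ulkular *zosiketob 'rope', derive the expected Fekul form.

zoreedob

Fekul: *zosiketob > zoriketob > zorihetob > zorehetob > zoreetob > zoreedob  (by rhotacism, unconditioned shift, vowel merger, h-loss, intervocalic voicing)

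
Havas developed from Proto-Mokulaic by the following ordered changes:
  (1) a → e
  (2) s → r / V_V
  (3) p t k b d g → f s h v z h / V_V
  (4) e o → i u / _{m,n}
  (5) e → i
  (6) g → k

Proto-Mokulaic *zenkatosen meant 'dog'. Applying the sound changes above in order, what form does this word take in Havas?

zinkisorin

Havas: start from *zenkatosen.
  rule 1 (vowel merger): zenkatosen → zenketosen
  rule 2 (rhotacism): zenketosen → zenketoren
  rule 3 (intervocalic lenition): zenketoren → zenkesoren
  rule 4 (pre-nasal raising): zenkesoren → zinkesorin
  rule 5 (vowel merger): zinkesorin → zinkisorin
  rule 6: no change — zinkisorin
  ⇒ Havas zinkisorin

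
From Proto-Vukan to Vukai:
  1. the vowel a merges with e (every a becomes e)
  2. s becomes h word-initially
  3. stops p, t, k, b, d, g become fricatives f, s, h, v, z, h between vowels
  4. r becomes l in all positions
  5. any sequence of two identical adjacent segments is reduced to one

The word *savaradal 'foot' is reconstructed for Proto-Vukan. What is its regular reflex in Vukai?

hevelezel

Vukai: start from *savaradal.
  rule 1 (vowel merger): savaradal → severedel
  rule 2 (debuccalisation): severedel → heveredel
  rule 3 (intervocalic lenition): heveredel → heverezel
  rule 4 (unconditioned shift): heverezel → hevelezel
  rule 5: no change — hevelezel
  ⇒ Vukai hevelezel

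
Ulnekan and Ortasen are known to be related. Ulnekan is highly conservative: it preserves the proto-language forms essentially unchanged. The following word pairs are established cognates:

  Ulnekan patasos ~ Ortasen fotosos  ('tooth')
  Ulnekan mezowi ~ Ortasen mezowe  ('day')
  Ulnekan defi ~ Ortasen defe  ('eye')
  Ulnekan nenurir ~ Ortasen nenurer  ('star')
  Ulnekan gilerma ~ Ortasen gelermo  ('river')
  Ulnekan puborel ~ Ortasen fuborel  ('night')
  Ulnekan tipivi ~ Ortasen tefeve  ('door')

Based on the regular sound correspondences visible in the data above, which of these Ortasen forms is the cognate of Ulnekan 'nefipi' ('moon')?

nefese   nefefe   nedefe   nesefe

tipivi ~ tefeve — Ulnekan i corresponds to Ortasen e after a consonant, before a labial obstruent.
tipivi ~ tefeve — Ulnekan p corresponds to Ortasen f between vowels (before a front vowel).
mezowi ~ mezowe, defi ~ defe — Ulnekan i corresponds to Ortasen e word-finally.
Applying these to Ulnekan 'nefipi':
  nefipi → nefepi   (i→e after a consonant, before a labial obstruent)
  nefepi → nefefi   (p→f between vowels (before a front vowel))
  nefefi → nefefe   (i→e word-finally)
So the Ortasen cognate is 'nefefe'.

nefefe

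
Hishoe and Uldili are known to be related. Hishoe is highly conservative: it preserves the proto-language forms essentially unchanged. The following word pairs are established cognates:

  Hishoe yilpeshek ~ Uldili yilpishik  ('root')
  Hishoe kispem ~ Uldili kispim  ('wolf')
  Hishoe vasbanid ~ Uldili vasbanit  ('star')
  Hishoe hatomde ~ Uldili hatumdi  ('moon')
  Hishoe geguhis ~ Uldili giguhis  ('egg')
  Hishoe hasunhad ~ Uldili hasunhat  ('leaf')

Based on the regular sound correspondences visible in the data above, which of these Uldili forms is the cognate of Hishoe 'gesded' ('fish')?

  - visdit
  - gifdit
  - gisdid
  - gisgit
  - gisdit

gisdit

yilpeshek ~ yilpishik, geguhis ~ giguhis — Hishoe e corresponds to Uldili i after a consonant, before a consonant other than r, m, n, p, b, f, v.
vasbanid ~ vasbanit, hasunhad ~ hasunhat — Hishoe d corresponds to Uldili t word-finally.
Applying these to Hishoe 'gesded':
  gesded → gisded   (e→i after a consonant, before a consonant other than r, m, n, p, b, f, v)
  gisded → gisdid   (e→i after a consonant, before a consonant other than r, m, n, p, b, f, v)
  gisdid → gisdit   (d→t word-finally)
So the Uldili cognate is 'gisdit'.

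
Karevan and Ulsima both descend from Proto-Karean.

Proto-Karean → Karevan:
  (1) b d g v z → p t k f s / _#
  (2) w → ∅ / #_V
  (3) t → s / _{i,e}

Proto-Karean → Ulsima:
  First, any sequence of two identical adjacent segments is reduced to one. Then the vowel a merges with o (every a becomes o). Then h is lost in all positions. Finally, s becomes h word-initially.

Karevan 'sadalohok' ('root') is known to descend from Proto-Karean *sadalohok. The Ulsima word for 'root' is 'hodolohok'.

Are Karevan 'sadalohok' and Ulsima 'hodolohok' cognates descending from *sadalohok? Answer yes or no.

Derive the expected Ulsima reflex of *sadalohok:
Ulsima: *sadalohok > sodolohok > sodolook > hodolook  (by vowel merger, h-loss, debuccalisation)
The regular Ulsima reflex would be 'hodolook', but the attested form is 'hodolohok'. The correspondence is irregular, so they are not cognates (the Ulsima form has a different source).

no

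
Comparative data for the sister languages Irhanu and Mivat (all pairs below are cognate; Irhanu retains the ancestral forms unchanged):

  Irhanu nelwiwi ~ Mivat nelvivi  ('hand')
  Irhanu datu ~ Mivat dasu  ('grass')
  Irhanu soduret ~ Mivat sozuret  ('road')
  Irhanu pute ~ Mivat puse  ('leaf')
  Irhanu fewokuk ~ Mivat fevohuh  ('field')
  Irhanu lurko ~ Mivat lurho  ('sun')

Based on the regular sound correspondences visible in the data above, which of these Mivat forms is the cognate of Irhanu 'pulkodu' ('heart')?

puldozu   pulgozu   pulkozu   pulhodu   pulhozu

pulhozu

lurko ~ lurho — Irhanu k corresponds to Mivat h after a consonant, before a back vowel.
soduret ~ sozuret — Irhanu d corresponds to Mivat z between vowels (before a back vowel).
Applying these to Irhanu 'pulkodu':
  pulkodu → pulhodu   (k→h after a consonant, before a back vowel)
  pulhodu → pulhozu   (d→z between vowels (before a back vowel))
So the Mivat cognate is 'pulhozu'.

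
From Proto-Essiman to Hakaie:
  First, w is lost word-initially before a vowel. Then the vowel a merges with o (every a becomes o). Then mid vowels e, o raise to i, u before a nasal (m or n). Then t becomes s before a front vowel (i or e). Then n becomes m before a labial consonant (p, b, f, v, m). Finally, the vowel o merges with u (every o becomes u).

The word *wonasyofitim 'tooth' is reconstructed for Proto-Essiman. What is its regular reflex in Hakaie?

unusyufisim

Hakaie: start from *wonasyofitim.
  rule 1 (glide loss): wonasyofitim → onasyofitim
  rule 2 (vowel merger): onasyofitim → onosyofitim
  rule 3 (pre-nasal raising): onosyofitim → unosyofitim
  rule 4 (palatalisation): unosyofitim → unosyofisim
  rule 5: no change — unosyofisim
  rule 6 (vowel merger): unosyofisim → unusyufisim
  ⇒ Hakaie unusyufisim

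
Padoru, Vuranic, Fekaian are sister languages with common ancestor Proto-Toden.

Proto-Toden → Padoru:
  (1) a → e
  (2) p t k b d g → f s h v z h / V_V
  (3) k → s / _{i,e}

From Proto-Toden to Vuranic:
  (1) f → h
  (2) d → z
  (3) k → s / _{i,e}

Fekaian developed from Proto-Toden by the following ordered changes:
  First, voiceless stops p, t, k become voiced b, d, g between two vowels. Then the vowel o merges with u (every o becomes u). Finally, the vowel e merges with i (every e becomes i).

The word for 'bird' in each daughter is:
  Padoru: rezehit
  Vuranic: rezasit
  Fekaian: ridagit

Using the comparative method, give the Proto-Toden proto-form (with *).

Position 4: Padoru has e, Vuranic has a, Fekaian has a. Vuranic preserves a here (none of its changes turn any other segment into a), so the proto-segment is *a.
Position 3: Padoru has z, Vuranic has z, Fekaian has d. Taking the neighbouring segments as reconstructed: Padoru z could go back to *d or *z; Vuranic z could go back to *d or *z; Fekaian d could go back to *t or *d — the one source consistent with every daughter is *d.
Verify the candidate proto-form against each daughter:
Padoru: *redakit
  redakit → redekit   [vowel merger]
  redekit → rezehit   [intervocalic lenition]
  rezehit (rule 3 does not apply)
  giving Padoru rezehit.
Vuranic: *redakit > rezakit > rezasit  (by unconditioned shift, palatalisation)
Fekaian: *redakit > redagit > ridagit  (by intervocalic voicing, vowel merger)
Only *redakit yields all of Padoru rezehit, Vuranic rezasit, Fekaian ridagit.

*redakit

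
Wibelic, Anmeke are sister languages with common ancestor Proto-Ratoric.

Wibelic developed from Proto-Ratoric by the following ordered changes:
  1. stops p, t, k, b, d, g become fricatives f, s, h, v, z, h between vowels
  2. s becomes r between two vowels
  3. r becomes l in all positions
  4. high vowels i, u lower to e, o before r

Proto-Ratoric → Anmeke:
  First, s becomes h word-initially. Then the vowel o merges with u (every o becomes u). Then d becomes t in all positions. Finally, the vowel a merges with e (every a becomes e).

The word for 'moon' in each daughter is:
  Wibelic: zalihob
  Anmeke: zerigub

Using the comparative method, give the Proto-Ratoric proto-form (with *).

Position 2: Wibelic has a, Anmeke has e. Wibelic preserves a here (none of its changes turn any other segment into a), so the proto-segment is *a.
Position 6: Wibelic has o, Anmeke has u. Taking the neighbouring segments as reconstructed: Wibelic o can only go back to *o; Anmeke u could go back to *o or *u — the one source consistent with every daughter is *o.
This points to *zarigob. Verify forward in each daughter:
Wibelic: *zarigob
  zarigob → zarihob   [intervocalic lenition]
  zarihob (rule 2 does not apply)
  zarihob → zalihob   [unconditioned shift]
  zalihob (rule 4 does not apply)
  giving Wibelic zalihob.
Anmeke: *zarigob
  zarigob (rule 1 does not apply)
  zarigob → zarigub   [vowel merger]
  zarigub (rule 3 does not apply)
  zarigub → zerigub   [vowel merger]
  giving Anmeke zerigub.
Only *zarigob yields all of Wibelic zalihob, Anmeke zerigub.

*zarigob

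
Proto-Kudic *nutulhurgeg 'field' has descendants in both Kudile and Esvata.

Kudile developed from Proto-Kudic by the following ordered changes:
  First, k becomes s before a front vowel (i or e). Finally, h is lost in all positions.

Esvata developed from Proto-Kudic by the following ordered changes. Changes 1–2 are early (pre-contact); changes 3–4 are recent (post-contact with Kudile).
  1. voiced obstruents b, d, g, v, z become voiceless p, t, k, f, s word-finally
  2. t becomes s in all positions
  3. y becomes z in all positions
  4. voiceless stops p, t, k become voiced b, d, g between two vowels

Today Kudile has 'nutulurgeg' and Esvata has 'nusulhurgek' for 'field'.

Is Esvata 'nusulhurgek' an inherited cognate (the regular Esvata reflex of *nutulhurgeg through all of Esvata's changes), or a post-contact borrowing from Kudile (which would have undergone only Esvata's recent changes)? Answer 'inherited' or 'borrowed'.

If inherited, *nutulhurgeg would pass through all of Esvata's changes:
Esvata: start from *nutulhurgeg.
  rule 1 (final devoicing): nutulhurgeg → nutulhurgek
  rule 2 (unconditioned shift): nutulhurgek → nusulhurgek
  rule 3: no change — nusulhurgek
  rule 4: no change — nusulhurgek
  ⇒ Esvata nusulhurgek
If borrowed from Kudile 'nutulurgeg' after the early changes, it would undergo only the recent ones:
  rule 3 (unconditioned shift): no change (nutulurgeg)
  rule 4 (intervocalic voicing): nutulurgeg → nudulurgeg
  ⇒ as a loan: nudulurgeg
Esvata 'nusulhurgek' matches the inherited outcome exactly, so it is an inherited cognate, not a loan.

inherited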